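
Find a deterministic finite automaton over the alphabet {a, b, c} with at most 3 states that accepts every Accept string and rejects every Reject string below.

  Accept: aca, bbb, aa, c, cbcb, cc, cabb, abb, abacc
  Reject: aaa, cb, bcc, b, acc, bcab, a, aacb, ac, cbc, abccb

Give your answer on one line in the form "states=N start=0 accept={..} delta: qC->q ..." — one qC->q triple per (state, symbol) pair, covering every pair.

states=3 start=0 accept={0,2} delta: 0a->1 0b->1 0c->0 1a->0 1b->2 1c->1 2a->0 2b->0 2c->0

Grow the machine one transition at a time. Run the examples from 0; the earliest place one falls off (shortest prefix, ties alphabetical) gets sent to the lowest-numbered state that keeps every Accept/Reject pair distinguishable — a pair clashes when both reach the same state with identical unread suffix — and to a fresh state only if none does.
a: 0a undefined. 0a->0: no, aa/aaa meet in 0. Open state 1: 0a->1.
b: 0b undefined. 0b->0: no, bbb/b meet in 0. 0b->1: ok.
c: 0c undefined. 0c->0: ok.
aa: 1a undefined. 1a->0: ok.
ab: 1b undefined. 1b->0: no, bbb/aaa meet in 1. 1b->1: no, bbb/aaa meet in 1. Open state 2: 1b->2.
ac: 1c undefined. 1c->0: no, aca/aaa meet in 1. 1c->1: ok.
aba: 2a undefined. 2a->0: ok.
abb: 2b undefined. 2b->0: ok.
abc: 2c undefined. 2c->0: ok.
All examples now run through 3 states with every (state, symbol) defined. Accept strings end in {0,2}, Reject strings end in {1}; accept={0,2}.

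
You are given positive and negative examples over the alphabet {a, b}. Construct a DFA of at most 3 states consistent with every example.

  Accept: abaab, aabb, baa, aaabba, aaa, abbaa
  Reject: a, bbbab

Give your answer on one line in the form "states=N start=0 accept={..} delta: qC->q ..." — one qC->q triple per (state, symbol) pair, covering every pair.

states=3 start=0 accept={2} delta: 0a->1 0b->0 1a->2 1b->0 2a->2 2b->2

State merging on the prefix tree: take the shortest (then alphabetical) example prefix whose next move is undefined and point that move at state 0, else 1, else 2, ...; a target is out if some Accept/Reject pair would then sit in one state with the same input left (inseparable). If every existing state is out, open a new one.
a: 0a undefined. 0a->0: no, aaa/a meet in 0. Open state 1: 0a->1.
b: 0b undefined. 0b->0: ok.
aa: 1a undefined. 1a->0: no, aaa/a meet in 1. 1a->1: no, baa/a meet in 1. Open state 2: 1a->2.
ab: 1b undefined. 1b->0: ok.
aaa: 2a undefined. 2a->0: no, aaabba/a meet in 1. 2a->1: no, aaabba/a meet in 1. 2a->2: ok.
aab: 2b undefined. 2b->0: no, abaab/bbbab meet in 0. 2b->1: no, abaab/a meet in 1. 2b->2: ok.
All examples now run through 3 states with every (state, symbol) defined. Accept strings end in {2}, Reject strings end in {0,1}; accept={2}.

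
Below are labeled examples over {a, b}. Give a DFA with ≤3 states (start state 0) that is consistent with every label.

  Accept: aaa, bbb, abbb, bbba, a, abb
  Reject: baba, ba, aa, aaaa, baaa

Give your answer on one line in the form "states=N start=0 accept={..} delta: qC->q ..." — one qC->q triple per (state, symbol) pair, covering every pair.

Fold the examples into a partial DFA from state 0: repeatedly fix the first undefined (state, symbol) met by the shortest-then-alphabetical prefix, trying targets in increasing order and rejecting any under which an Accept and a Reject string meet in one state with the same remainder; add a state when all current targets are rejected. Accepting states are where Accept strings end.
a: 0a undefined. 0a->0: no, aaa/aa meet in 0. Open state 1: 0a->1.
b: 0b undefined. 0b->0: no, aaa/baaa meet in 1 with "aa" left. 0b->1: ok.
aa: 1a undefined. 1a->0: ok.
ab: 1b undefined. 1b->0: no, abbb/baba meet in 0. 1b->1: no, bbba/baba meet in 0. Open state 2: 1b->2.
abb: 2b undefined. 2b->0: no, bbb/baba meet in 0. 2b->1: no, bbba/baba meet in 0. 2b->2: ok.
bbba: 2a undefined. 2a->0: no, bbba/baba meet in 0. 2a->1: ok.
All examples now run through 3 states with every (state, symbol) defined. Accept strings end in {1,2}, Reject strings end in {0}; accept={1,2}.

states=3 start=0 accept={1,2} delta: 0a->1 0b->1 1a->0 1b->2 2a->1 2b->2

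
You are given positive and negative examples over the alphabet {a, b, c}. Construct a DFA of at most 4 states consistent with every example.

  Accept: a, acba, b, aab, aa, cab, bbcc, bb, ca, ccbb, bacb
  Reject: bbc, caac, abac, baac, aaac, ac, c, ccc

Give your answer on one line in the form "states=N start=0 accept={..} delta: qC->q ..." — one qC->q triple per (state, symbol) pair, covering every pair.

states=2 start=0 accept={0} delta: 0a->0 0b->0 0c->1 1a->0 1b->0 1c->0

State merging on the prefix tree: take the shortest (then alphabetical) example prefix whose next move is undefined and point that move at state 0, else 1, else 2, ...; a target is out if some Accept/Reject pair would then sit in one state with the same input left (inseparable). If every existing state is out, open a new one.
a: 0a undefined. 0a->0: ok.
b: 0b undefined. 0b->0: ok.
c: 0c undefined. 0c->0: no, a/bbc meet in 0. Open state 1: 0c->1.
ca: 1a undefined. 1a->0: ok.
cc: 1c undefined. 1c->0: ok.
acb: 1b undefined. 1b->0: ok.
All examples now run through 2 states with every (state, symbol) defined. Accept strings end in {0}, Reject strings end in {1}; accept={0}.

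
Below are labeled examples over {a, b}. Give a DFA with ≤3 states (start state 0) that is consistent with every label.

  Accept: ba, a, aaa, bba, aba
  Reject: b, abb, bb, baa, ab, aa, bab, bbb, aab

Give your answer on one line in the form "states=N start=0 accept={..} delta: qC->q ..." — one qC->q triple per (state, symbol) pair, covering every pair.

states=2 start=0 accept={1} delta: 0a->1 0b->0 1a->0 1b->0

Grow the machine one transition at a time. Run the examples from 0; the earliest place one falls off (shortest prefix, ties alphabetical) gets sent to the lowest-numbered state that keeps every Accept/Reject pair distinguishable — a pair clashes when both reach the same state with identical unread suffix — and to a fresh state only if none does.
a: 0a undefined. 0a->0: no, a/aa meet in 0. Open state 1: 0a->1.
b: 0b undefined. 0b->0: ok.
aa: 1a undefined. 1a->0: ok.
ab: 1b undefined. 1b->0: ok.
All examples now run through 2 states with every (state, symbol) defined. Accept strings end in {1}, Reject strings end in {0}; accept={1}.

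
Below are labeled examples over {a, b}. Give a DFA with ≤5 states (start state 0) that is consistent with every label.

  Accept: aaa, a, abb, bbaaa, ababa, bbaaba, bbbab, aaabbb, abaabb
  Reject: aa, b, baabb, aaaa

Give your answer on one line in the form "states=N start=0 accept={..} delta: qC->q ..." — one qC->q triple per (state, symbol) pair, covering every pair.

states=2 start=0 accept={1} delta: 0a->1 0b->0 1a->0 1b->1

State merging on the prefix tree: take the shortest (then alphabetical) example prefix whose next move is undefined and point that move at state 0, else 1, else 2, ...; a target is out if some Accept/Reject pair would then sit in one state with the same input left (inseparable). If every existing state is out, open a new one.
a: 0a undefined. 0a->0: no, aaa/aa meet in 0. Open state 1: 0a->1.
b: 0b undefined. 0b->0: ok.
aa: 1a undefined. 1a->0: ok.
ab: 1b undefined. 1b->0: no, abb/aa meet in 0. 1b->1: ok.
All examples now run through 2 states with every (state, symbol) defined. Accept strings end in {1}, Reject strings end in {0}; accept={1}.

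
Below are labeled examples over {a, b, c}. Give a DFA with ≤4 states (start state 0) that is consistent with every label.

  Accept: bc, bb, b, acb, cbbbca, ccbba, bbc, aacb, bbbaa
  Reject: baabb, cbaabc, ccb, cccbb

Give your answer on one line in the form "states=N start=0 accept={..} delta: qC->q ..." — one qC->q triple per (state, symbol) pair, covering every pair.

Grow the machine one transition at a time. Run the examples from 0; the earliest place one falls off (shortest prefix, ties alphabetical) gets sent to the lowest-numbered state that keeps every Accept/Reject pair distinguishable — a pair clashes when both reach the same state with identical unread suffix — and to a fresh state only if none does.
a: 0a undefined. 0a->0: ok.
b: 0b undefined. 0b->0: no, bb/baabb meet in 0. Open state 1: 0b->1.
c: 0c undefined. 0c->0: no, bb/cccbb meet in 1 with "b" left. 0c->1: ok.
ba: 1a undefined. 1a->0: no, bb/baabb meet in 1 with "b" left. 1a->1: ok.
bb: 1b undefined. 1b->0: no, bc/cbaabc meet in 1 with "c" left. 1b->1: no, bc/cbaabc meet in 1 with "c" left. Open state 2: 1b->2.
bc: 1c undefined. 1c->0: no, b/ccb meet in 1. 1c->1: no, bb/ccb meet in 2. 1c->2: ok.
bbb: 2b undefined. 2b->0: no, bbbaa/baabb meet in 0. 2b->1: no, b/baabb meet in 1. 2b->2: no, bc/baabb meet in 2. Open state 3: 2b->3.
bbc: 2c undefined. 2c->0: no, bc/cccbb meet in 2. 2c->1: ok.
cba: 2a undefined. 2a->0: no, bc/cbaabc meet in 2. 2a->1: no, b/cbaabc meet in 1. 2a->2: ok.
bbba: 3a undefined. 3a->0: ok.
cbbb: 3b undefined. 3b->0: ok.
cbaabc: 3c undefined. 3c->0: no, ccbba/cbaabc meet in 0. 3c->1: no, b/cbaabc meet in 1. 3c->2: no, bc/cbaabc meet in 2. 3c->3: ok.
All examples now run through 4 states with every (state, symbol) defined. Accept strings end in {0,1,2}, Reject strings end in {3}; accept={0,1,2}.

states=4 start=0 accept={0,1,2} delta: 0a->0 0b->1 0c->1 1a->1 1b->2 1c->2 2a->2 2b->3 2c->1 3a->0 3b->0 3c->3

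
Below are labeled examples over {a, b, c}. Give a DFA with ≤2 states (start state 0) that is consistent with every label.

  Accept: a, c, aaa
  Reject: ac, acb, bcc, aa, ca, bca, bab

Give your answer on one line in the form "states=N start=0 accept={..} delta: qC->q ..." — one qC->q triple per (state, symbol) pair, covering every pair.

states=2 start=0 accept={1} delta: 0a->1 0b->0 0c->1 1a->0 1b->0 1c->0

State merging on the prefix tree: take the shortest (then alphabetical) example prefix whose next move is undefined and point that move at state 0, else 1, else 2, ...; a target is out if some Accept/Reject pair would then sit in one state with the same input left (inseparable). If every existing state is out, open a new one.
a: 0a undefined. 0a->0: no, a/aa meet in 0. Open state 1: 0a->1.
b: 0b undefined. 0b->0: ok.
c: 0c undefined. 0c->0: no, a/ca meet in 1. 0c->1: ok.
aa: 1a undefined. 1a->0: ok.
ac: 1c undefined. 1c->0: ok.
bab: 1b undefined. 1b->0: ok.
All examples now run through 2 states with every (state, symbol) defined. Accept strings end in {1}, Reject strings end in {0}; accept={1}.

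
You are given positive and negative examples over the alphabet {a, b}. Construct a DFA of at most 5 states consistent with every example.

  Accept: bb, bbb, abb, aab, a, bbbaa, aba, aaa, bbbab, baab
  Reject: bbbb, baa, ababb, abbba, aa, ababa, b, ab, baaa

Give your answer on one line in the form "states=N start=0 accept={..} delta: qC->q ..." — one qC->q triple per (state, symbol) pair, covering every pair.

Grow the machine one transition at a time. Run the examples from 0; the earliest place one falls off (shortest prefix, ties alphabetical) gets sent to the lowest-numbered state that keeps every Accept/Reject pair distinguishable — a pair clashes when both reach the same state with identical unread suffix — and to a fresh state only if none does.
a: 0a undefined. 0a->0: no, aab/b meet in 0 with "b" left. Open state 1: 0a->1.
b: 0b undefined. 0b->0: no, bb/bbbb meet in 0. 0b->1: no, bb/ab meet in 1 with "b" left. Open state 2: 0b->2.
aa: 1a undefined. 1a->0: no, aab/b meet in 2. 1a->1: no, aab/ab meet in 1 with "b" left. 1a->2: ok.
ab: 1b undefined. 1b->0: no, abb/ababb meet in 2. 1b->1: no, bbb/ababb meet in 2 with "bb" left. 1b->2: ok.
ba: 2a undefined. 2a->0: no, bb/ababb meet in 2 with "b" left. 2a->1: no, bb/ababb meet in 2 with "b" left. 2a->2: no, bbb/ababb meet in 2 with "bb" left. Open state 3: 2a->3.
bb: 2b undefined. 2b->0: no, bb/bbbb meet in 0. 2b->1: no, bb/bbbb meet in 1. 2b->2: no, bb/bbbb meet in 2. 2b->3: ok.
baa: 3a undefined. 3a->0: no, a/baaa meet in 1. 3a->1: no, a/baa meet in 1. 3a->2: no, bb/baaa meet in 3. 3a->3: no, bb/baa meet in 3. Open state 4: 3a->4.
bbb: 3b undefined. 3b->0: no, a/abbba meet in 1. 3b->1: ok.
baaa: 4a undefined. 4a->0: ok.
baab: 4b undefined. 4b->0: no, baab/baaa meet in 0. 4b->1: ok.
All examples now run through 5 states with every (state, symbol) defined. Accept strings end in {1,3}, Reject strings end in {0,2,4}; accept={1,3}.

states=5 start=0 accept={1,3} delta: 0a->1 0b->2 1a->2 1b->2 2a->3 2b->3 3a->4 3b->1 4a->0 4b->1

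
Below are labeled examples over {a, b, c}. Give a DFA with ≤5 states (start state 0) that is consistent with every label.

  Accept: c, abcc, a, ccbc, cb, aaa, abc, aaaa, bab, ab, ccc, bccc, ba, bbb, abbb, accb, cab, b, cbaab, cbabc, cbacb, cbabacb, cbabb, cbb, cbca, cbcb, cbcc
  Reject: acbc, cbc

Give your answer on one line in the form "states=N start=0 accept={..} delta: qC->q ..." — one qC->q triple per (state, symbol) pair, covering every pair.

states=4 start=0 accept={0,1,2} delta: 0a->0 0b->0 0c->1 1a->0 1b->2 1c->0 2a->0 2b->0 2c->3 3a->0 3b->0 3c->0

Fold the examples into a partial DFA from state 0: repeatedly fix the first undefined (state, symbol) met by the shortest-then-alphabetical prefix, trying targets in increasing order and rejecting any under which an Accept and a Reject string meet in one state with the same remainder; add a state when all current targets are rejected. Accepting states are where Accept strings end.
a: 0a undefined. 0a->0: ok.
b: 0b undefined. 0b->0: ok.
c: 0c undefined. 0c->0: no, c/acbc meet in 0. Open state 1: 0c->1.
ca: 1a undefined. 1a->0: ok.
cb: 1b undefined. 1b->0: no, c/acbc meet in 1. 1b->1: no, abcc/acbc meet in 1 with "c" left. Open state 2: 1b->2.
cc: 1c undefined. 1c->0: ok.
cba: 2a undefined. 2a->0: ok.
cbb: 2b undefined. 2b->0: ok.
cbc: 2c undefined. 2c->0: no, abcc/acbc meet in 0. 2c->1: no, c/acbc meet in 1. 2c->2: no, cb/acbc meet in 2. Open state 3: 2c->3.
cbca: 3a undefined. 3a->0: ok.
cbcb: 3b undefined. 3b->0: ok.
cbcc: 3c undefined. 3c->0: ok.
All examples now run through 4 states with every (state, symbol) defined. Accept strings end in {0,1,2}, Reject strings end in {3}; accept={0,1,2}.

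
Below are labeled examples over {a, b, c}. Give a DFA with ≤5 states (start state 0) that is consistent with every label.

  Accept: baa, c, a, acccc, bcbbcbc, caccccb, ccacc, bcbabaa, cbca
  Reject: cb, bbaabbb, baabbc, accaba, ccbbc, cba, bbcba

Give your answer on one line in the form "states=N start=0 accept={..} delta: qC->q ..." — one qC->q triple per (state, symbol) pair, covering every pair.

states=5 start=0 accept={0,1} delta: 0a->0 0b->1 0c->1 1a->0 1b->2 1c->2 2a->2 2b->4 2c->3 3a->0 3b->2 3c->0 4a->4 4b->1 4c->0

State merging on the prefix tree: take the shortest (then alphabetical) example prefix whose next move is undefined and point that move at state 0, else 1, else 2, ...; a target is out if some Accept/Reject pair would then sit in one state with the same input left (inseparable). If every existing state is out, open a new one.
a: 0a undefined. 0a->0: ok.
b: 0b undefined. 0b->0: no, baa/bbaabbb meet in 0. Open state 1: 0b->1.
c: 0c undefined. 0c->0: no, caccccb/cb meet in 1. 0c->1: ok.
ba: 1a undefined. 1a->0: ok.
bb: 1b undefined. 1b->0: no, baa/cb meet in 0. 1b->1: no, baa/cba meet in 0. Open state 2: 1b->2.
bc: 1c undefined. 1c->0: no, baa/accaba meet in 0. 1c->1: no, baa/accaba meet in 0. 1c->2: ok.
bba: 2a undefined. 2a->0: no, baa/accaba meet in 0. 2a->1: no, c/accaba meet in 1. 2a->2: ok.
bbc: 2c undefined. 2c->0: no, baa/baabbc meet in 0. 2c->1: no, c/baabbc meet in 1. 2c->2: no, acccc/cb meet in 2. Open state 3: 2c->3.
bcb: 2b undefined. 2b->0: no, baa/accaba meet in 0. 2b->1: no, baa/accaba meet in 0. 2b->2: no, bcbabaa/cb meet in 2. 2b->3: no, cbca/accaba meet in 3 with "a" left. Open state 4: 2b->4.
bbcb: 3b undefined. 3b->0: no, baa/bbcba meet in 0. 3b->1: no, baa/bbcba meet in 0. 3b->2: ok.
bcba: 4a undefined. 4a->0: no, baa/accaba meet in 0. 4a->1: no, c/accaba meet in 1. 4a->2: no, bcbabaa/cb meet in 2. 4a->3: no, bcbabaa/cb meet in 2. 4a->4: ok.
bcbb: 4b undefined. 4b->0: no, c/bbaabbb meet in 1. 4b->1: ok.
cbca: 3a undefined. 3a->0: ok.
acccc: 3c undefined. 3c->0: ok.
bcbbcbc: 4c undefined. 4c->0: ok.
All examples now run through 5 states with every (state, symbol) defined. Accept strings end in {0,1}, Reject strings end in {2,3,4}; accept={0,1}.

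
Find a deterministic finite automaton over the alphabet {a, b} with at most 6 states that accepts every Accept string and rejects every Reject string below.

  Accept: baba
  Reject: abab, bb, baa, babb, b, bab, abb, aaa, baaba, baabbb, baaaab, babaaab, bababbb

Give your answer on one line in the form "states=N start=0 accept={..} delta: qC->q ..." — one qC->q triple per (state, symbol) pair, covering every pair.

states=5 start=0 accept={4} delta: 0a->0 0b->1 1a->2 1b->0 2a->0 2b->3 3a->4 3b->0 4a->0 4b->0

Grow the machine one transition at a time. Run the examples from 0; the earliest place one falls off (shortest prefix, ties alphabetical) gets sent to the lowest-numbered state that keeps every Accept/Reject pair distinguishable — a pair clashes when both reach the same state with identical unread suffix — and to a fresh state only if none does.
a: 0a undefined. 0a->0: ok.
b: 0b undefined. 0b->0: no, baba/abab meet in 0. Open state 1: 0b->1.
ba: 1a undefined. 1a->0: no, baba/baa meet in 0. 1a->1: no, baba/baaba meet in 1 with "ba" left. Open state 2: 1a->2.
bb: 1b undefined. 1b->0: ok.
baa: 2a undefined. 2a->0: ok.
bab: 2b undefined. 2b->0: no, baba/abab meet in 0. 2b->1: no, baba/baaba meet in 2. 2b->2: no, baba/bb meet in 0. Open state 3: 2b->3.
baba: 3a undefined. 3a->0: no, baba/bb meet in 0. 3a->1: no, baba/b meet in 1. 3a->2: no, baba/baaba meet in 2. 3a->3: no, baba/abab meet in 3. Open state 4: 3a->4.
babb: 3b undefined. 3b->0: ok.
babaa: 4a undefined. 4a->0: ok.
babab: 4b undefined. 4b->0: ok.
All examples now run through 5 states with every (state, symbol) defined. Accept strings end in {4}, Reject strings end in {0,1,2,3}; accept={4}.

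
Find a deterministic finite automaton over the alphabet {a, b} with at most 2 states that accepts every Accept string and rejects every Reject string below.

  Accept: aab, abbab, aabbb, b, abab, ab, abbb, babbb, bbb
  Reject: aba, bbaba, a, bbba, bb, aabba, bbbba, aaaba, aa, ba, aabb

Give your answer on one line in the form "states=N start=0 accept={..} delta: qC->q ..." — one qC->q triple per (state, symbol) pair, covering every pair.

Grow the machine one transition at a time. Run the examples from 0; the earliest place one falls off (shortest prefix, ties alphabetical) gets sent to the lowest-numbered state that keeps every Accept/Reject pair distinguishable — a pair clashes when both reach the same state with identical unread suffix — and to a fresh state only if none does.
a: 0a undefined. 0a->0: ok.
b: 0b undefined. 0b->0: no, aab/aba meet in 0. Open state 1: 0b->1.
ba: 1a undefined. 1a->0: ok.
bb: 1b undefined. 1b->0: ok.
All examples now run through 2 states with every (state, symbol) defined. Accept strings end in {1}, Reject strings end in {0}; accept={1}.

states=2 start=0 accept={1} delta: 0a->0 0b->1 1a->0 1b->0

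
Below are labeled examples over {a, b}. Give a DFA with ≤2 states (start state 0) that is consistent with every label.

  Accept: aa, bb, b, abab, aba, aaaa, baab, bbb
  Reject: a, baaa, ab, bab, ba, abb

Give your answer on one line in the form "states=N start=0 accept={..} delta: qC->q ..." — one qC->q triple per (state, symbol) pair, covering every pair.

states=2 start=0 accept={0} delta: 0a->1 0b->0 1a->0 1b->1

Fold the examples into a partial DFA from state 0: repeatedly fix the first undefined (state, symbol) met by the shortest-then-alphabetical prefix, trying targets in increasing order and rejecting any under which an Accept and a Reject string meet in one state with the same remainder; add a state when all current targets are rejected. Accepting states are where Accept strings end.
a: 0a undefined. 0a->0: no, aa/a meet in 0. Open state 1: 0a->1.
b: 0b undefined. 0b->0: ok.
aa: 1a undefined. 1a->0: ok.
ab: 1b undefined. 1b->0: no, aa/ab meet in 0. 1b->1: ok.
All examples now run through 2 states with every (state, symbol) defined. Accept strings end in {0}, Reject strings end in {1}; accept={0}.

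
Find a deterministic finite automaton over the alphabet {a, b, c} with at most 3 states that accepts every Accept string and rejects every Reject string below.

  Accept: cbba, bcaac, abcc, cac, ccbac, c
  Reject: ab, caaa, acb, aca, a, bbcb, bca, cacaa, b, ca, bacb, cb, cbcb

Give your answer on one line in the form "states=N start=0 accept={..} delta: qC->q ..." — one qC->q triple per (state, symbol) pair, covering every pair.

Grow the machine one transition at a time. Run the examples from 0; the earliest place one falls off (shortest prefix, ties alphabetical) gets sent to the lowest-numbered state that keeps every Accept/Reject pair distinguishable — a pair clashes when both reach the same state with identical unread suffix — and to a fresh state only if none does.
a: 0a undefined. 0a->0: ok.
b: 0b undefined. 0b->0: ok.
c: 0c undefined. 0c->0: no, cbba/ab meet in 0. Open state 1: 0c->1.
ca: 1a undefined. 1a->0: ok.
cb: 1b undefined. 1b->0: no, cbba/ab meet in 0. 1b->1: no, cbba/ab meet in 0. Open state 2: 1b->2.
cc: 1c undefined. 1c->0: no, abcc/ab meet in 0. 1c->1: ok.
cbb: 2b undefined. 2b->0: no, cbba/ab meet in 0. 2b->1: no, cbba/ab meet in 0. 2b->2: ok.
cbc: 2c undefined. 2c->0: ok.
cbba: 2a undefined. 2a->0: no, cbba/ab meet in 0. 2a->1: ok.
All examples now run through 3 states with every (state, symbol) defined. Accept strings end in {1}, Reject strings end in {0,2}; accept={1}.

states=3 start=0 accept={1} delta: 0a->0 0b->0 0c->1 1a->0 1b->2 1c->1 2a->1 2b->2 2c->0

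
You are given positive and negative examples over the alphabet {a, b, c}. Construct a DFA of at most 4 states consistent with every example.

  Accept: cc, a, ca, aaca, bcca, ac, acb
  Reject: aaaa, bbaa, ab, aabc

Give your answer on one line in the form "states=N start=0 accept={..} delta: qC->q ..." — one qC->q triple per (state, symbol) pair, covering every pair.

states=3 start=0 accept={0,1} delta: 0a->1 0b->0 0c->0 1a->2 1b->2 1c->0 2a->1 2b->2 2c->2

Fold the examples into a partial DFA from state 0: repeatedly fix the first undefined (state, symbol) met by the shortest-then-alphabetical prefix, trying targets in increasing order and rejecting any under which an Accept and a Reject string meet in one state with the same remainder; add a state when all current targets are rejected. Accepting states are where Accept strings end.
a: 0a undefined. 0a->0: no, a/aaaa meet in 0. Open state 1: 0a->1.
b: 0b undefined. 0b->0: ok.
c: 0c undefined. 0c->0: ok.
aa: 1a undefined. 1a->0: no, cc/aaaa meet in 0. 1a->1: no, a/aaaa meet in 1. Open state 2: 1a->2.
ab: 1b undefined. 1b->0: no, cc/ab meet in 0. 1b->1: no, a/ab meet in 1. 1b->2: ok.
ac: 1c undefined. 1c->0: ok.
aaa: 2a undefined. 2a->0: no, a/aaaa meet in 1. 2a->1: ok.
aab: 2b undefined. 2b->0: no, cc/aabc meet in 0. 2b->1: no, cc/aabc meet in 0. 2b->2: ok.
aac: 2c undefined. 2c->0: no, cc/aabc meet in 0. 2c->1: no, a/aabc meet in 1. 2c->2: ok.
All examples now run through 3 states with every (state, symbol) defined. Accept strings end in {0,1}, Reject strings end in {2}; accept={0,1}.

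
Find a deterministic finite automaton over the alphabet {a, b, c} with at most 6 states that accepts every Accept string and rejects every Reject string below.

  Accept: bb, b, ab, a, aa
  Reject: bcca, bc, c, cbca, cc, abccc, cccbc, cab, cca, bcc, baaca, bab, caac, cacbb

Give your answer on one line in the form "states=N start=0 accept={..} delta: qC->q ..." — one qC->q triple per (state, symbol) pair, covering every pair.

states=3 start=0 accept={0,1} delta: 0a->0 0b->1 0c->2 1a->2 1b->0 1c->2 2a->2 2b->2 2c->2

Grow the machine one transition at a time. Run the examples from 0; the earliest place one falls off (shortest prefix, ties alphabetical) gets sent to the lowest-numbered state that keeps every Accept/Reject pair distinguishable — a pair clashes when both reach the same state with identical unread suffix — and to a fresh state only if none does.
a: 0a undefined. 0a->0: ok.
b: 0b undefined. 0b->0: no, bb/bab meet in 0. Open state 1: 0b->1.
c: 0c undefined. 0c->0: no, bb/cacbb meet in 1 with "b" left. 0c->1: no, b/c meet in 1. Open state 2: 0c->2.
ba: 1a undefined. 1a->0: no, b/bab meet in 1. 1a->1: no, bb/bab meet in 1 with "b" left. 1a->2: ok.
bb: 1b undefined. 1b->0: ok.
bc: 1c undefined. 1c->0: no, bb/bc meet in 0. 1c->1: no, b/bc meet in 1. 1c->2: ok.
ca: 2a undefined. 2a->0: no, bb/baaca meet in 0. 2a->1: no, bb/cab meet in 0. 2a->2: ok.
cb: 2b undefined. 2b->0: no, bb/cab meet in 0. 2b->1: no, b/cab meet in 1. 2b->2: ok.
cc: 2c undefined. 2c->0: no, bb/bcca meet in 0. 2c->1: no, b/cc meet in 1. 2c->2: ok.
All examples now run through 3 states with every (state, symbol) defined. Accept strings end in {0,1}, Reject strings end in {2}; accept={0,1}.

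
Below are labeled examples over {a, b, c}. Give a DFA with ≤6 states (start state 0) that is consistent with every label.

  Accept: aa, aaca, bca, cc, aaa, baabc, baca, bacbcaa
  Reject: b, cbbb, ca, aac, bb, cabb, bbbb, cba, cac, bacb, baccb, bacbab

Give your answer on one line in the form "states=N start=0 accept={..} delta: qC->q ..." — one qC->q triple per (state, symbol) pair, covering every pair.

Grow the machine one transition at a time. Run the examples from 0; the earliest place one falls off (shortest prefix, ties alphabetical) gets sent to the lowest-numbered state that keeps every Accept/Reject pair distinguishable — a pair clashes when both reach the same state with identical unread suffix — and to a fresh state only if none does.
a: 0a undefined. 0a->0: no, aaca/ca meet in 0 with "ca" left. Open state 1: 0a->1.
b: 0b undefined. 0b->0: no, bca/ca meet in 0 with "ca" left. 0b->1: ok.
c: 0c undefined. 0c->0: no, aa/cba meet in 1 with "a" left. 0c->1: no, aa/ca meet in 1 with "a" left. Open state 2: 0c->2.
aa: 1a undefined. 1a->0: no, aaca/ca meet in 2 with "a" left. 1a->1: no, aa/b meet in 1. 1a->2: no, cc/aac meet in 2 with "c" left. Open state 3: 1a->3.
bb: 1b undefined. 1b->0: ok.
bc: 1c undefined. 1c->0: no, bca/b meet in 1. 1c->1: ok.
ca: 2a undefined. 2a->0: ok.
cb: 2b undefined. 2b->0: ok.
cc: 2c undefined. 2c->0: no, cc/cbbb meet in 0. 2c->1: no, cc/b meet in 1. 2c->2: no, cc/cac meet in 2. 2c->3: ok.
aaa: 3a undefined. 3a->0: no, aaa/cbbb meet in 0. 3a->1: no, aaa/b meet in 1. 3a->2: no, aaa/cac meet in 2. 3a->3: ok.
aac: 3c undefined. 3c->0: no, aaca/b meet in 1. 3c->1: no, bacbcaa/b meet in 1. 3c->2: no, aaca/cbbb meet in 0. 3c->3: no, aa/aac meet in 3. Open state 4: 3c->4.
aaca: 4a undefined. 4a->0: no, aaca/cbbb meet in 0. 4a->1: no, aaca/b meet in 1. 4a->2: no, aaca/cac meet in 2. 4a->3: ok.
baab: 3b undefined. 3b->0: no, baabc/cac meet in 2. 3b->1: no, baabc/b meet in 1. 3b->2: ok.
bacb: 4b undefined. 4b->0: no, bacbcaa/b meet in 1. 4b->1: ok.
bacc: 4c undefined. 4c->0: ok.
All examples now run through 5 states with every (state, symbol) defined. Accept strings end in {3}, Reject strings end in {0,1,2,4}; accept={3}.

states=5 start=0 accept={3} delta: 0a->1 0b->1 0c->2 1a->3 1b->0 1c->1 2a->0 2b->0 2c->3 3a->3 3b->2 3c->4 4a->3 4b->1 4c->0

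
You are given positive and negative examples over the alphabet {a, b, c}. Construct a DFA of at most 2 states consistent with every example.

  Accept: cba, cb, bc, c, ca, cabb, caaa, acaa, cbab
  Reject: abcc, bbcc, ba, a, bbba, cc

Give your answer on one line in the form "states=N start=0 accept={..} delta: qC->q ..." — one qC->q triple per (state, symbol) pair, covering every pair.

states=2 start=0 accept={1} delta: 0a->0 0b->0 0c->1 1a->1 1b->1 1c->0

Grow the machine one transition at a time. Run the examples from 0; the earliest place one falls off (shortest prefix, ties alphabetical) gets sent to the lowest-numbered state that keeps every Accept/Reject pair distinguishable — a pair clashes when both reach the same state with identical unread suffix — and to a fresh state only if none does.
a: 0a undefined. 0a->0: ok.
b: 0b undefined. 0b->0: ok.
c: 0c undefined. 0c->0: no, cba/abcc meet in 0. Open state 1: 0c->1.
ca: 1a undefined. 1a->0: no, ca/ba meet in 0. 1a->1: ok.
cb: 1b undefined. 1b->0: no, cba/ba meet in 0. 1b->1: ok.
cc: 1c undefined. 1c->0: ok.
All examples now run through 2 states with every (state, symbol) defined. Accept strings end in {1}, Reject strings end in {0}; accept={1}.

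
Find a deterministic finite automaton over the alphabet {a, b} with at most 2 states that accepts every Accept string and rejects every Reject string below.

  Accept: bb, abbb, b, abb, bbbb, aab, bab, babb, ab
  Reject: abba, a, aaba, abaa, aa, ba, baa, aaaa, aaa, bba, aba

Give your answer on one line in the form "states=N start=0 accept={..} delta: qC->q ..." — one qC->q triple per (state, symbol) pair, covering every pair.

states=2 start=0 accept={1} delta: 0a->0 0b->1 1a->0 1b->1

State merging on the prefix tree: take the shortest (then alphabetical) example prefix whose next move is undefined and point that move at state 0, else 1, else 2, ...; a target is out if some Accept/Reject pair would then sit in one state with the same input left (inseparable). If every existing state is out, open a new one.
a: 0a undefined. 0a->0: ok.
b: 0b undefined. 0b->0: no, bb/abba meet in 0. Open state 1: 0b->1.
ba: 1a undefined. 1a->0: ok.
bb: 1b undefined. 1b->0: no, bb/abba meet in 0. 1b->1: ok.
All examples now run through 2 states with every (state, symbol) defined. Accept strings end in {1}, Reject strings end in {0}; accept={1}.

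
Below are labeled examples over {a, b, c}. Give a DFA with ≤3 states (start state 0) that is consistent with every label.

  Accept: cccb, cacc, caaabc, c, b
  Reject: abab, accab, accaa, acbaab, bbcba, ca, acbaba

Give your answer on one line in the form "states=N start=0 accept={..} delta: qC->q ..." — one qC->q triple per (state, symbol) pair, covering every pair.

states=3 start=0 accept={1} delta: 0a->0 0b->1 0c->1 1a->2 1b->1 1c->1 2a->2 2b->0 2c->0

State merging on the prefix tree: take the shortest (then alphabetical) example prefix whose next move is undefined and point that move at state 0, else 1, else 2, ...; a target is out if some Accept/Reject pair would then sit in one state with the same input left (inseparable). If every existing state is out, open a new one.
a: 0a undefined. 0a->0: ok.
b: 0b undefined. 0b->0: no, b/abab meet in 0. Open state 1: 0b->1.
c: 0c undefined. 0c->0: no, cccb/accab meet in 1. 0c->1: ok.
bb: 1b undefined. 1b->0: no, c/acbaab meet in 1. 1b->1: ok.
ca: 1a undefined. 1a->0: no, c/abab meet in 1. 1a->1: no, c/abab meet in 1. Open state 2: 1a->2.
cc: 1c undefined. 1c->0: no, cccb/accab meet in 1. 1c->1: ok.
caa: 2a undefined. 2a->0: no, cccb/acbaab meet in 1. 2a->1: no, cccb/accaa meet in 1. 2a->2: ok.
cac: 2c undefined. 2c->0: ok.
abab: 2b undefined. 2b->0: ok.
All examples now run through 3 states with every (state, symbol) defined. Accept strings end in {1}, Reject strings end in {0,2}; accept={1}.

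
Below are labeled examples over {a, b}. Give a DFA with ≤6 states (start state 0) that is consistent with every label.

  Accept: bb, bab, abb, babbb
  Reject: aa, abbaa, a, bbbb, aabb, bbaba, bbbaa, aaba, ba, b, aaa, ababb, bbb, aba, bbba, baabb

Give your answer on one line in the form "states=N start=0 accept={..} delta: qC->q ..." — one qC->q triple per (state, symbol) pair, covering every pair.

states=5 start=0 accept={0,4} delta: 0a->1 0b->2 1a->2 1b->2 2a->3 2b->4 3a->2 3b->0 4a->1 4b->1

State merging on the prefix tree: take the shortest (then alphabetical) example prefix whose next move is undefined and point that move at state 0, else 1, else 2, ...; a target is out if some Accept/Reject pair would then sit in one state with the same input left (inseparable). If every existing state is out, open a new one.
a: 0a undefined. 0a->0: no, bb/aabb meet in 0 with "bb" left. Open state 1: 0a->1.
b: 0b undefined. 0b->0: no, bb/bbbb meet in 0. 0b->1: no, abb/bbb meet in 1 with "bb" left. Open state 2: 0b->2.
aa: 1a undefined. 1a->0: no, bb/aabb meet in 2 with "b" left. 1a->1: no, abb/aabb meet in 1 with "bb" left. 1a->2: ok.
ab: 1b undefined. 1b->0: no, abb/aa meet in 2. 1b->1: no, abb/a meet in 1. 1b->2: ok.
ba: 2a undefined. 2a->0: no, bb/ababb meet in 2 with "b" left. 2a->1: no, bb/ababb meet in 2 with "b" left. 2a->2: no, babbb/bbbb meet in 2 with "bbb" left. Open state 3: 2a->3.
bb: 2b undefined. 2b->0: no, bb/bbbb meet in 0. 2b->1: no, bb/a meet in 1. 2b->2: no, bb/aa meet in 2. 2b->3: no, bb/ba meet in 3. Open state 4: 2b->4.
baa: 3a undefined. 3a->0: no, bb/baabb meet in 4. 3a->1: no, bb/baabb meet in 4. 3a->2: ok.
bab: 3b undefined. 3b->0: ok.
bba: 4a undefined. 4a->0: no, bab/aaba meet in 0. 4a->1: ok.
bbb: 4b undefined. 4b->0: no, bab/aabb meet in 0. 4b->1: ok.
All examples now run through 5 states with every (state, symbol) defined. Accept strings end in {0,4}, Reject strings end in {1,2,3}; accept={0,4}.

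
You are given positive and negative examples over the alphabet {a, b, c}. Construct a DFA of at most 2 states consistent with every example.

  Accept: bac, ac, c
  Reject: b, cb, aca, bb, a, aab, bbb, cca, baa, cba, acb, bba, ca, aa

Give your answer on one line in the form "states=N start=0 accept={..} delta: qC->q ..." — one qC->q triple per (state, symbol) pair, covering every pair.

states=2 start=0 accept={1} delta: 0a->0 0b->0 0c->1 1a->0 1b->0 1c->0

Fold the examples into a partial DFA from state 0: repeatedly fix the first undefined (state, symbol) met by the shortest-then-alphabetical prefix, trying targets in increasing order and rejecting any under which an Accept and a Reject string meet in one state with the same remainder; add a state when all current targets are rejected. Accepting states are where Accept strings end.
a: 0a undefined. 0a->0: ok.
b: 0b undefined. 0b->0: ok.
c: 0c undefined. 0c->0: no, bac/b meet in 0. Open state 1: 0c->1.
ca: 1a undefined. 1a->0: ok.
cb: 1b undefined. 1b->0: ok.
cc: 1c undefined. 1c->0: ok.
All examples now run through 2 states with every (state, symbol) defined. Accept strings end in {1}, Reject strings end in {0}; accept={1}.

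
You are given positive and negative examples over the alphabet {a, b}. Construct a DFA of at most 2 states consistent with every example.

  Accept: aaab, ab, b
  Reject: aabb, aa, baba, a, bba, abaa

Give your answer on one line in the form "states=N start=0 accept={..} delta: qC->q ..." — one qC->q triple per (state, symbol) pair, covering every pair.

Fold the examples into a partial DFA from state 0: repeatedly fix the first undefined (state, symbol) met by the shortest-then-alphabetical prefix, trying targets in increasing order and rejecting any under which an Accept and a Reject string meet in one state with the same remainder; add a state when all current targets are rejected. Accepting states are where Accept strings end.
a: 0a undefined. 0a->0: ok.
b: 0b undefined. 0b->0: no, aaab/aabb meet in 0. Open state 1: 0b->1.
ba: 1a undefined. 1a->0: ok.
bb: 1b undefined. 1b->0: ok.
All examples now run through 2 states with every (state, symbol) defined. Accept strings end in {1}, Reject strings end in {0}; accept={1}.

states=2 start=0 accept={1} delta: 0a->0 0b->1 1a->0 1b->0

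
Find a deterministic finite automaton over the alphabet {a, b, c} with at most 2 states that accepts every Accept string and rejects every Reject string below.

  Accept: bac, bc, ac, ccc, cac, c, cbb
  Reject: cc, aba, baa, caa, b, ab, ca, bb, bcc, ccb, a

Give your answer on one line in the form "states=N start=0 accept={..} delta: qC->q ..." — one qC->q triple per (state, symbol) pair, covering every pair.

states=2 start=0 accept={1} delta: 0a->0 0b->0 0c->1 1a->0 1b->1 1c->0

Fold the examples into a partial DFA from state 0: repeatedly fix the first undefined (state, symbol) met by the shortest-then-alphabetical prefix, trying targets in increasing order and rejecting any under which an Accept and a Reject string meet in one state with the same remainder; add a state when all current targets are rejected. Accepting states are where Accept strings end.
a: 0a undefined. 0a->0: ok.
b: 0b undefined. 0b->0: ok.
c: 0c undefined. 0c->0: no, bac/cc meet in 0. Open state 1: 0c->1.
ca: 1a undefined. 1a->0: ok.
cb: 1b undefined. 1b->0: no, cbb/aba meet in 0. 1b->1: ok.
cc: 1c undefined. 1c->0: ok.
All examples now run through 2 states with every (state, symbol) defined. Accept strings end in {1}, Reject strings end in {0}; accept={1}.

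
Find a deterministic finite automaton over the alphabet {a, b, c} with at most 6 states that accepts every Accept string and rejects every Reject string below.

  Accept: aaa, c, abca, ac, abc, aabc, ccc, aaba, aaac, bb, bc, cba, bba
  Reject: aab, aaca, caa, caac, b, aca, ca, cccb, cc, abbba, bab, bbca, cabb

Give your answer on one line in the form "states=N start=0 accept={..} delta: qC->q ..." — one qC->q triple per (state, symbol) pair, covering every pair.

Fold the examples into a partial DFA from state 0: repeatedly fix the first undefined (state, symbol) met by the shortest-then-alphabetical prefix, trying targets in increasing order and rejecting any under which an Accept and a Reject string meet in one state with the same remainder; add a state when all current targets are rejected. Accepting states are where Accept strings end.
a: 0a undefined. 0a->0: ok.
b: 0b undefined. 0b->0: no, aaa/aab meet in 0. Open state 1: 0b->1.
c: 0c undefined. 0c->0: no, aaa/aaca meet in 0. 0c->1: no, c/aab meet in 1. Open state 2: 0c->2.
ba: 1a undefined. 1a->0: ok.
bb: 1b undefined. 1b->0: no, aaa/abbba meet in 0. 1b->1: no, aaa/abbba meet in 0. 1b->2: no, cba/abbba meet in 2 with "ba" left. Open state 3: 1b->3.
bc: 1c undefined. 1c->0: ok.
ca: 2a undefined. 2a->0: no, aaa/aaca meet in 0. 2a->1: no, aaa/caa meet in 0. 2a->2: no, c/aaca meet in 2. 2a->3: no, bb/aaca meet in 3. Open state 4: 2a->4.
cb: 2b undefined. 2b->0: ok.
cc: 2c undefined. 2c->0: no, aaa/cccb meet in 0. 2c->1: ok.
bba: 3a undefined. 3a->0: ok.
bbc: 3c undefined. 3c->0: no, aaa/bbca meet in 0. 3c->1: no, aaa/bbca meet in 0. 3c->2: ok.
caa: 4a undefined. 4a->0: no, aaa/caa meet in 0. 4a->1: no, aaa/caac meet in 0. 4a->2: no, c/caa meet in 2. 4a->3: no, c/caac meet in 2. 4a->4: ok.
cab: 4b undefined. 4b->0: ok.
abbb: 3b undefined. 3b->0: no, aaa/abbba meet in 0. 3b->1: no, aaa/abbba meet in 0. 3b->2: ok.
caac: 4c undefined. 4c->0: no, aaa/caac meet in 0. 4c->1: ok.
All examples now run through 5 states with every (state, symbol) defined. Accept strings end in {0,2,3}, Reject strings end in {1,4}; accept={0,2,3}.

states=5 start=0 accept={0,2,3} delta: 0a->0 0b->1 0c->2 1a->0 1b->3 1c->0 2a->4 2b->0 2c->1 3a->0 3b->2 3c->2 4a->4 4b->0 4c->1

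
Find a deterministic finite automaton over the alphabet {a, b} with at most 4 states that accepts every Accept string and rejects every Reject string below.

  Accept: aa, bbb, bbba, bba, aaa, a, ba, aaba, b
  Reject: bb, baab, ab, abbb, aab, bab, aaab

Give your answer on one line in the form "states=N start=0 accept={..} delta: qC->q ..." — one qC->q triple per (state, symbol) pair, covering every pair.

State merging on the prefix tree: take the shortest (then alphabetical) example prefix whose next move is undefined and point that move at state 0, else 1, else 2, ...; a target is out if some Accept/Reject pair would then sit in one state with the same input left (inseparable). If every existing state is out, open a new one.
a: 0a undefined. 0a->0: no, bbb/abbb meet in 0 with "bbb" left. Open state 1: 0a->1.
b: 0b undefined. 0b->0: no, bbb/bb meet in 0. 0b->1: ok.
aa: 1a undefined. 1a->0: no, aaa/aab meet in 1. 1a->1: ok.
ab: 1b undefined. 1b->0: ok.
All examples now run through 2 states with every (state, symbol) defined. Accept strings end in {1}, Reject strings end in {0}; accept={1}.

states=2 start=0 accept={1} delta: 0a->1 0b->1 1a->1 1b->0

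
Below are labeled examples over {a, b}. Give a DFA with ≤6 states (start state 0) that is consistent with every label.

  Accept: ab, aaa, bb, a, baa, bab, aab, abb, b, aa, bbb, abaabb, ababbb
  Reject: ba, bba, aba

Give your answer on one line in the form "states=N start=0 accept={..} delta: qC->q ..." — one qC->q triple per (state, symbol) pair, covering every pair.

Grow the machine one transition at a time. Run the examples from 0; the earliest place one falls off (shortest prefix, ties alphabetical) gets sent to the lowest-numbered state that keeps every Accept/Reject pair distinguishable — a pair clashes when both reach the same state with identical unread suffix — and to a fresh state only if none does.
a: 0a undefined. 0a->0: ok.
b: 0b undefined. 0b->0: no, ab/ba meet in 0. Open state 1: 0b->1.
ba: 1a undefined. 1a->0: no, aaa/ba meet in 0. 1a->1: no, ab/ba meet in 1. Open state 2: 1a->2.
bb: 1b undefined. 1b->0: no, aaa/bba meet in 0. 1b->1: ok.
baa: 2a undefined. 2a->0: ok.
bab: 2b undefined. 2b->0: ok.
All examples now run through 3 states with every (state, symbol) defined. Accept strings end in {0,1}, Reject strings end in {2}; accept={0,1}.

states=3 start=0 accept={0,1} delta: 0a->0 0b->1 1a->2 1b->1 2a->0 2b->0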